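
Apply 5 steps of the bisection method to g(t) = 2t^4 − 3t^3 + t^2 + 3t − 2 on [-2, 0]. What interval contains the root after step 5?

[-0.9375, -0.875]

m = -1, g(m) = 1 (+); new bracket [-1, 0]
m = -0.5, g(m) = -2.75 (−); new bracket [-1, -0.5]
m = -0.75, g(m) = -1.789062 (−); new bracket [-1, -0.75]
m = -0.875, g(m) = -0.6772 (−); new bracket [-1, -0.875]
m = -0.9375, g(m) = 0.0833 (+); new bracket [-0.9375, -0.875]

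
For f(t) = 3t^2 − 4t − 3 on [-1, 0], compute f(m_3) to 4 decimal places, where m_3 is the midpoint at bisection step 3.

0.6719

m = -0.5, f(m) = -0.25 (−); new bracket [-1, -0.5]
m = -0.75, f(m) = 1.6875 (+); new bracket [-0.75, -0.5]
m = -0.625, f(m) = 0.671875 (+); new bracket [-0.625, -0.5]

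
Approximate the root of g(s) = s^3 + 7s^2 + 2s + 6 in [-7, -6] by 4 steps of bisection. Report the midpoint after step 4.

-6.8125

s = -6.5 gives g = 14.125, positive; keep [-7, -6.5]
s = -6.75 gives g = 3.890625, positive; keep [-7, -6.75]
s = -6.875 gives g = -1.841797, negative; keep [-6.875, -6.75]
s = -6.8125 gives g = 1.0769, positive; keep [-6.875, -6.8125]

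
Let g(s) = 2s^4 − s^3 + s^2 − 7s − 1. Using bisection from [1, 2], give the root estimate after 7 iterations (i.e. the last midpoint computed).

g(1.5) = -2.5 < 0, so the root lies in [1.5, 2]
g(1.75) = 3.210938 > 0, so the root lies in [1.5, 1.75]
g(1.625) = -0.07959 < 0, so the root lies in [1.625, 1.75]
g(1.6875) = 1.448 > 0, so the root lies in [1.625, 1.6875]
g(1.65625) = 0.6559 > 0, so the root lies in [1.625, 1.65625]
g(1.640625) = 0.2813 > 0, so the root lies in [1.625, 1.640625]
g(1.6328125) = 0.0991 > 0, so the root lies in [1.625, 1.6328125]

1.6328125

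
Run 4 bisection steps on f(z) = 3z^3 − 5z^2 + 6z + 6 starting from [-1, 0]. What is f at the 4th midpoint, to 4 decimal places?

z = -0.5 gives f = 1.375, positive; keep [-1, -0.5]
z = -0.75 gives f = -2.578125, negative; keep [-0.75, -0.5]
z = -0.625 gives f = -0.435547, negative; keep [-0.625, -0.5]
z = -0.5625 gives f = 0.509, positive; keep [-0.625, -0.5625]

0.5090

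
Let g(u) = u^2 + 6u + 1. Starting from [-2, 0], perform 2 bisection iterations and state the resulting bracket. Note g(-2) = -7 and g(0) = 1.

[-0.5, 0]

g(-1) = -4 < 0, so the root lies in [-1, 0]
g(-0.5) = -1.75 < 0, so the root lies in [-0.5, 0]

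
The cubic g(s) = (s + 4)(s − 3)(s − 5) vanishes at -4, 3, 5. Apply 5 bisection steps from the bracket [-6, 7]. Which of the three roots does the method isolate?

-4

g(0.5) = 50.625 > 0, so the root lies in [-6, 0.5]
g(-2.75) = 55.703125 > 0, so the root lies in [-6, -2.75]
g(-4.375) = -25.927734 < 0, so the root lies in [-4.375, -2.75]
g(-3.5625) = 24.5837 > 0, so the root lies in [-4.375, -3.5625]
g(-3.96875) = 1.9532 > 0, so the root lies in [-4.375, -3.96875]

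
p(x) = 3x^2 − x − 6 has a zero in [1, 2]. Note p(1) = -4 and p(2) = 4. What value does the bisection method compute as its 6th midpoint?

x = 1.5 gives p = -0.75, negative; keep [1.5, 2]
x = 1.75 gives p = 1.4375, positive; keep [1.5, 1.75]
x = 1.625 gives p = 0.296875, positive; keep [1.5, 1.625]
x = 1.5625 gives p = -0.2383, negative; keep [1.5625, 1.625]
x = 1.59375 gives p = 0.0264, positive; keep [1.5625, 1.59375]
x = 1.578125 gives p = -0.1067, negative; keep [1.578125, 1.59375]

1.578125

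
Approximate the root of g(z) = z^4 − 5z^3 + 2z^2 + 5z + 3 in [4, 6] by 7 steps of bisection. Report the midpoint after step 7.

4.203125

g(5) = 78 > 0, so the root lies in [4, 5]
g(4.5) = 20.4375 > 0, so the root lies in [4, 4.5]
g(4.25) = 2.800781 > 0, so the root lies in [4, 4.25]
g(4.125) = -3.7595 < 0, so the root lies in [4.125, 4.25]
g(4.1875) = -0.6528 < 0, so the root lies in [4.1875, 4.25]
g(4.21875) = 1.0295 > 0, so the root lies in [4.1875, 4.21875]
g(4.203125) = 0.1774 > 0, so the root lies in [4.1875, 4.203125]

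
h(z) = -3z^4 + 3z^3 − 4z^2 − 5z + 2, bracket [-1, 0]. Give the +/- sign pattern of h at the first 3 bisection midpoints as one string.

++-

h(-0.5) = 2.9375 > 0, so the root lies in [-1, -0.5]
h(-0.75) = 1.285156 > 0, so the root lies in [-1, -0.75]
h(-0.875) = -0.455811 < 0, so the root lies in [-0.875, -0.75]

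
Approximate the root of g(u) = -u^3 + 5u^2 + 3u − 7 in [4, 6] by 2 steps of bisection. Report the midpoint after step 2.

5.5

m = 5, g(m) = 8 (+); new bracket [5, 6]
m = 5.5, g(m) = -5.625 (−); new bracket [5, 5.5]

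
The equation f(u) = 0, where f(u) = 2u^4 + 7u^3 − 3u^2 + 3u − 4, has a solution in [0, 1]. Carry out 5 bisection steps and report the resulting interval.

[0.71875, 0.75]

f(0.5) = -2.25 < 0, so the root lies in [0.5, 1]
f(0.75) = 0.148438 > 0, so the root lies in [0.5, 0.75]
f(0.625) = -1.282715 < 0, so the root lies in [0.625, 0.75]
f(0.6875) = -0.634 < 0, so the root lies in [0.6875, 0.75]
f(0.71875) = -0.2606 < 0, so the root lies in [0.71875, 0.75]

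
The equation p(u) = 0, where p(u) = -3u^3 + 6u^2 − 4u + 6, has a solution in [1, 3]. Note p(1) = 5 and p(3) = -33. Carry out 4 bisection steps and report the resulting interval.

m = 2, p(m) = -2 (−); new bracket [1, 2]
m = 1.5, p(m) = 3.375 (+); new bracket [1.5, 2]
m = 1.75, p(m) = 1.296875 (+); new bracket [1.75, 2]
m = 1.875, p(m) = -0.1816 (−); new bracket [1.75, 1.875]

[1.75, 1.875]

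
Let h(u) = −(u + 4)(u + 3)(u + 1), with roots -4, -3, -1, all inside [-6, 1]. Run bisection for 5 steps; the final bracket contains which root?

u = -2.5 gives h = 1.125, positive; keep [-2.5, 1]
u = -0.75 gives h = -1.828125, negative; keep [-2.5, -0.75]
u = -1.625 gives h = 2.041016, positive; keep [-1.625, -0.75]
u = -1.1875 gives h = 0.9558, positive; keep [-1.1875, -0.75]
u = -0.96875 gives h = -0.1924, negative; keep [-1.1875, -0.96875]

-1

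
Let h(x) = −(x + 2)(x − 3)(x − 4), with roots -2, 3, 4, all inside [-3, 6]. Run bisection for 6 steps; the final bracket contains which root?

-2

x = 1.5 gives h = -13.125, negative; keep [-3, 1.5]
x = -0.75 gives h = -22.265625, negative; keep [-3, -0.75]
x = -1.875 gives h = -3.580078, negative; keep [-3, -1.875]
x = -2.4375 gives h = 15.3142, positive; keep [-2.4375, -1.875]
x = -2.15625 gives h = 4.9599, positive; keep [-2.15625, -1.875]
x = -2.015625 gives h = 0.4714, positive; keep [-2.015625, -1.875]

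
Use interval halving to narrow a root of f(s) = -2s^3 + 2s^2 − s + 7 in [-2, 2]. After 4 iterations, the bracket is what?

f(0) = 7 > 0, so the root lies in [0, 2]
f(1) = 6 > 0, so the root lies in [1, 2]
f(1.5) = 3.25 > 0, so the root lies in [1.5, 2]
f(1.75) = 0.6562 > 0, so the root lies in [1.75, 2]

[1.75, 2]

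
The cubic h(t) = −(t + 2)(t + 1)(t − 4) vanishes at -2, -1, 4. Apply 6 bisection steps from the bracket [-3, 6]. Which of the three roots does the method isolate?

4

m = 1.5, h(m) = 21.875 (+); new bracket [1.5, 6]
m = 3.75, h(m) = 6.828125 (+); new bracket [3.75, 6]
m = 4.875, h(m) = -35.341797 (−); new bracket [3.75, 4.875]
m = 4.3125, h(m) = -10.4797 (−); new bracket [3.75, 4.3125]
m = 4.03125, h(m) = -0.9483 (−); new bracket [3.75, 4.03125]
m = 3.890625, h(m) = 3.151 (+); new bracket [3.890625, 4.03125]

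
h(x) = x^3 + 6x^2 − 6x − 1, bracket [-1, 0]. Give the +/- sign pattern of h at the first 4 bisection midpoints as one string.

++-+

midpoint -0.5: h = 3.375 > 0 → [-0.5, 0]
midpoint -0.25: h = 0.859375 > 0 → [-0.25, 0]
midpoint -0.125: h = -0.158203 < 0 → [-0.25, -0.125]
midpoint -0.1875: h = 0.3293 > 0 → [-0.1875, -0.125]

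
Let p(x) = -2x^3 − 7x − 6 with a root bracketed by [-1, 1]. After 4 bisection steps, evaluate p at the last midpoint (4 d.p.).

-1.1367

p(0) = -6 < 0, so the root lies in [-1, 0]
p(-0.5) = -2.25 < 0, so the root lies in [-1, -0.5]
p(-0.75) = 0.09375 > 0, so the root lies in [-0.75, -0.5]
p(-0.625) = -1.1367 < 0, so the root lies in [-0.75, -0.625]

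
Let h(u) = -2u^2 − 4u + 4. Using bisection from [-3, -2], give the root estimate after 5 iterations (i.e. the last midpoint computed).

-2.71875

midpoint -2.5: h = 1.5 > 0 → [-3, -2.5]
midpoint -2.75: h = -0.125 < 0 → [-2.75, -2.5]
midpoint -2.625: h = 0.71875 > 0 → [-2.75, -2.625]
midpoint -2.6875: h = 0.3047 > 0 → [-2.75, -2.6875]
midpoint -2.71875: h = 0.0918 > 0 → [-2.75, -2.71875]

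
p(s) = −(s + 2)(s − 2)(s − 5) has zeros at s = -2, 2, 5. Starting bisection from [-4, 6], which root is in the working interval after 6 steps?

-2

p(1) = -12 < 0, so the root lies in [-4, 1]
p(-1.5) = -11.375 < 0, so the root lies in [-4, -1.5]
p(-2.75) = 27.609375 > 0, so the root lies in [-2.75, -1.5]
p(-2.125) = 3.6738 > 0, so the root lies in [-2.125, -1.5]
p(-1.8125) = -4.8699 < 0, so the root lies in [-2.125, -1.8125]
p(-1.96875) = -0.8643 < 0, so the root lies in [-2.125, -1.96875]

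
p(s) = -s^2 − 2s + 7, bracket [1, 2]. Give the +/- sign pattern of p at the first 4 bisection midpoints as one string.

++-+

p(1.5) = 1.75 > 0, so the root lies in [1.5, 2]
p(1.75) = 0.4375 > 0, so the root lies in [1.75, 2]
p(1.875) = -0.265625 < 0, so the root lies in [1.75, 1.875]
p(1.8125) = 0.0898 > 0, so the root lies in [1.8125, 1.875]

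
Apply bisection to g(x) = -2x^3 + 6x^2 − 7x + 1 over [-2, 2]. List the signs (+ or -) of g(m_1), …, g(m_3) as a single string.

+--

g(0) = 1 > 0, so the root lies in [0, 2]
g(1) = -2 < 0, so the root lies in [0, 1]
g(0.5) = -1.25 < 0, so the root lies in [0, 0.5]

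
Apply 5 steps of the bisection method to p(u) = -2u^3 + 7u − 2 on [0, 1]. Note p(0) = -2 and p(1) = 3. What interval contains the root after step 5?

midpoint 0.5: p = 1.25 > 0 → [0, 0.5]
midpoint 0.25: p = -0.28125 < 0 → [0.25, 0.5]
midpoint 0.375: p = 0.519531 > 0 → [0.25, 0.375]
midpoint 0.3125: p = 0.1265 > 0 → [0.25, 0.3125]
midpoint 0.28125: p = -0.0757 < 0 → [0.28125, 0.3125]

[0.28125, 0.3125]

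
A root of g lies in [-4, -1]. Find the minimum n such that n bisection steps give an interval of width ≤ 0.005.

10

Width after n steps is 3/2^n. Need 2^n ≥ 3/0.005 = 600.
2^9 = 512 < 600 ≤ 2^10 = 1024, so n = 10.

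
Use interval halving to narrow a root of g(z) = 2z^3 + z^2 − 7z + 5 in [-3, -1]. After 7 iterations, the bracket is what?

[-2.40625, -2.390625]

g(-2) = 7 > 0, so the root lies in [-3, -2]
g(-2.5) = -2.5 < 0, so the root lies in [-2.5, -2]
g(-2.25) = 3.03125 > 0, so the root lies in [-2.5, -2.25]
g(-2.375) = 0.4727 > 0, so the root lies in [-2.5, -2.375]
g(-2.4375) = -0.9604 < 0, so the root lies in [-2.4375, -2.375]
g(-2.40625) = -0.2308 < 0, so the root lies in [-2.40625, -2.375]
g(-2.390625) = 0.1242 > 0, so the root lies in [-2.40625, -2.390625]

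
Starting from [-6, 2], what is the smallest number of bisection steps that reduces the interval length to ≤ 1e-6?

Width after n steps is 8/2^n. Need 2^n ≥ 8/1e-6 = 8000000.
2^22 = 4194304 < 8000000 ≤ 2^23 = 8388608, so n = 23.

23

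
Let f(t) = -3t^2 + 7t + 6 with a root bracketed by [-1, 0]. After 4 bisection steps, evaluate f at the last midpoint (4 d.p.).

t = -0.5 gives f = 1.75, positive; keep [-1, -0.5]
t = -0.75 gives f = -0.9375, negative; keep [-0.75, -0.5]
t = -0.625 gives f = 0.453125, positive; keep [-0.75, -0.625]
t = -0.6875 gives f = -0.2305, negative; keep [-0.6875, -0.625]

-0.2305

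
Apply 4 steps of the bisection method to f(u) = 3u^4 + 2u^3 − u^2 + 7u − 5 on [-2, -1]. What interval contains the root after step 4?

u = -1.5 gives f = -9.3125, negative; keep [-2, -1.5]
u = -1.75 gives f = -2.894531, negative; keep [-2, -1.75]
u = -1.875 gives f = 2.254639, positive; keep [-1.875, -1.75]
u = -1.8125 gives f = -0.5046, negative; keep [-1.875, -1.8125]

[-1.875, -1.8125]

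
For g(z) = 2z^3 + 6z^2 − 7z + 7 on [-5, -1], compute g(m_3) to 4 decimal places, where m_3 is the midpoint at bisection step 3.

g(-3) = 28 > 0, so the root lies in [-5, -3]
g(-4) = 3 > 0, so the root lies in [-5, -4]
g(-4.5) = -22.25 < 0, so the root lies in [-4.5, -4]

-22.2500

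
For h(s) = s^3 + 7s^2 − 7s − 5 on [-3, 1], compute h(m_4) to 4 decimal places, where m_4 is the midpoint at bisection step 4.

-2.8281

h(-1) = 8 > 0, so the root lies in [-1, 1]
h(0) = -5 < 0, so the root lies in [-1, 0]
h(-0.5) = 0.125 > 0, so the root lies in [-0.5, 0]
h(-0.25) = -2.8281 < 0, so the root lies in [-0.5, -0.25]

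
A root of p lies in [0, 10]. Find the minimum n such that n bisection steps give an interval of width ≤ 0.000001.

24

Width after n steps is 10/2^n. Need 2^n ≥ 10/0.000001 = 10000000.
2^23 = 8388608 < 10000000 ≤ 2^24 = 16777216, so n = 24.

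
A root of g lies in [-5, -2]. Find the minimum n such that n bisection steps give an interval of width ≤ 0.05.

6

Width after n steps is 3/2^n. Need 2^n ≥ 3/0.05 = 60.
2^5 = 32 < 60 ≤ 2^6 = 64, so n = 6.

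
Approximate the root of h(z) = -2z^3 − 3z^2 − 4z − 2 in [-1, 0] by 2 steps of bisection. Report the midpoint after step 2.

m = -0.5, h(m) = -0.5 (−); new bracket [-1, -0.5]
m = -0.75, h(m) = 0.15625 (+); new bracket [-0.75, -0.5]

-0.75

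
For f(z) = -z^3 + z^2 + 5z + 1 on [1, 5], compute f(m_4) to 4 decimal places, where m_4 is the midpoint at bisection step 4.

1.5156

m = 3, f(m) = -2 (−); new bracket [1, 3]
m = 2, f(m) = 7 (+); new bracket [2, 3]
m = 2.5, f(m) = 4.125 (+); new bracket [2.5, 3]
m = 2.75, f(m) = 1.5156 (+); new bracket [2.75, 3]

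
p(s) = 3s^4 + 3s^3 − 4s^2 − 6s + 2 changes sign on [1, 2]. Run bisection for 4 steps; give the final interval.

midpoint 1.5: p = 9.3125 > 0 → [1, 1.5]
midpoint 1.25: p = 1.433594 > 0 → [1, 1.25]
midpoint 1.125: p = -0.735596 < 0 → [1.125, 1.25]
midpoint 1.1875: p = 0.2237 > 0 → [1.125, 1.1875]

[1.125, 1.1875]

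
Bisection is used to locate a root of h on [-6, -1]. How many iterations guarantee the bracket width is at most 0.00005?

17

Width after n steps is 5/2^n. Need 2^n ≥ 5/0.00005 = 100000.
2^16 = 65536 < 100000 ≤ 2^17 = 131072, so n = 17.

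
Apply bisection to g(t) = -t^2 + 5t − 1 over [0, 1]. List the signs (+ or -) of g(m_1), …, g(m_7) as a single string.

++--+-+

g(0.5) = 1.25 > 0, so the root lies in [0, 0.5]
g(0.25) = 0.1875 > 0, so the root lies in [0, 0.25]
g(0.125) = -0.390625 < 0, so the root lies in [0.125, 0.25]
g(0.1875) = -0.0977 < 0, so the root lies in [0.1875, 0.25]
g(0.21875) = 0.0459 > 0, so the root lies in [0.1875, 0.21875]
g(0.203125) = -0.0256 < 0, so the root lies in [0.203125, 0.21875]
g(0.2109375) = 0.0102 > 0, so the root lies in [0.203125, 0.2109375]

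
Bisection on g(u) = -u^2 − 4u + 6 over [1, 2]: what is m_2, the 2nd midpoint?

1.25

m = 1.5, g(m) = -2.25 (−); new bracket [1, 1.5]
m = 1.25, g(m) = -0.5625 (−); new bracket [1, 1.25]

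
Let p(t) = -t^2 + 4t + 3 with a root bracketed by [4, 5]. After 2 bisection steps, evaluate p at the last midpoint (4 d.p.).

-0.5625

t = 4.5 gives p = 0.75, positive; keep [4.5, 5]
t = 4.75 gives p = -0.5625, negative; keep [4.5, 4.75]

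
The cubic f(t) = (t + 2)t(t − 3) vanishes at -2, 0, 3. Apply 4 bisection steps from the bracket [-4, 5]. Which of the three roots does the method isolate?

midpoint 0.5: f = -3.125 < 0 → [0.5, 5]
midpoint 2.75: f = -3.265625 < 0 → [2.75, 5]
midpoint 3.875: f = 19.919922 > 0 → [2.75, 3.875]
midpoint 3.3125: f = 5.4993 > 0 → [2.75, 3.3125]

3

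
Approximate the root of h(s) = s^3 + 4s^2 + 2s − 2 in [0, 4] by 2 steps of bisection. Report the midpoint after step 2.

1

h(2) = 26 > 0, so the root lies in [0, 2]
h(1) = 5 > 0, so the root lies in [0, 1]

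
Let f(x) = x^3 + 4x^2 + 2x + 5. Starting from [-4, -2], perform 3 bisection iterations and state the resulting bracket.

[-4, -3.75]

x = -3 gives f = 8, positive; keep [-4, -3]
x = -3.5 gives f = 4.125, positive; keep [-4, -3.5]
x = -3.75 gives f = 1.015625, positive; keep [-4, -3.75]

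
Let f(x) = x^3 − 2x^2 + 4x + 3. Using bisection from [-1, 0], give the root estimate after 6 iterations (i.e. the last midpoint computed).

-0.546875

x = -0.5 gives f = 0.375, positive; keep [-1, -0.5]
x = -0.75 gives f = -1.546875, negative; keep [-0.75, -0.5]
x = -0.625 gives f = -0.525391, negative; keep [-0.625, -0.5]
x = -0.5625 gives f = -0.0608, negative; keep [-0.5625, -0.5]
x = -0.53125 gives f = 0.1606, positive; keep [-0.5625, -0.53125]
x = -0.546875 gives f = 0.0508, positive; keep [-0.5625, -0.546875]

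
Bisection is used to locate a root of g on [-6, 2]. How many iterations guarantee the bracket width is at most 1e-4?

Width after n steps is 8/2^n. Need 2^n ≥ 8/1e-4 = 80000.
2^16 = 65536 < 80000 ≤ 2^17 = 131072, so n = 17.

17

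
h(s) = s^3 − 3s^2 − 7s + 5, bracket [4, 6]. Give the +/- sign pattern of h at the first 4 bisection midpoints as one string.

s = 5 gives h = 20, positive; keep [4, 5]
s = 4.5 gives h = 3.875, positive; keep [4, 4.5]
s = 4.25 gives h = -2.171875, negative; keep [4.25, 4.5]
s = 4.375 gives h = 0.6934, positive; keep [4.25, 4.375]

++-+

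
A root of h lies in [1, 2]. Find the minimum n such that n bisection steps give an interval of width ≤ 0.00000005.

Width after n steps is 1/2^n. Need 2^n ≥ 1/0.00000005 = 20000000.
2^24 = 16777216 < 20000000 ≤ 2^25 = 33554432, so n = 25.

25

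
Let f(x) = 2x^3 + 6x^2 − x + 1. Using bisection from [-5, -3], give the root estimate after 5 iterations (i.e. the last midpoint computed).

-3.1875

midpoint -4: f = -27 < 0 → [-4, -3]
midpoint -3.5: f = -7.75 < 0 → [-3.5, -3]
midpoint -3.25: f = -1.03125 < 0 → [-3.25, -3]
midpoint -3.125: f = 1.6836 > 0 → [-3.25, -3.125]
midpoint -3.1875: f = 0.3774 > 0 → [-3.25, -3.1875]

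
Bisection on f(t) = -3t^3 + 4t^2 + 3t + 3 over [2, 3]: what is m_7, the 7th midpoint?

2.0546875

f(2.5) = -11.375 < 0, so the root lies in [2, 2.5]
f(2.25) = -4.171875 < 0, so the root lies in [2, 2.25]
f(2.125) = -1.349609 < 0, so the root lies in [2, 2.125]
f(2.0625) = -0.1179 < 0, so the root lies in [2, 2.0625]
f(2.03125) = 0.455 > 0, so the root lies in [2.03125, 2.0625]
f(2.046875) = 0.1721 > 0, so the root lies in [2.046875, 2.0625]
f(2.0546875) = 0.028 > 0, so the root lies in [2.0546875, 2.0625]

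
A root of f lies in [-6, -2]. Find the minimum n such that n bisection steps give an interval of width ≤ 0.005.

10

Width after n steps is 4/2^n. Need 2^n ≥ 4/0.005 = 800.
2^9 = 512 < 800 ≤ 2^10 = 1024, so n = 10.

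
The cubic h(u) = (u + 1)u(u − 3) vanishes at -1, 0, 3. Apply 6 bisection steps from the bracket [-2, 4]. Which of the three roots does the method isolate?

3

h(1) = -4 < 0, so the root lies in [1, 4]
h(2.5) = -4.375 < 0, so the root lies in [2.5, 4]
h(3.25) = 3.453125 > 0, so the root lies in [2.5, 3.25]
h(2.875) = -1.3926 < 0, so the root lies in [2.875, 3.25]
h(3.0625) = 0.7776 > 0, so the root lies in [2.875, 3.0625]
h(2.96875) = -0.3682 < 0, so the root lies in [2.96875, 3.0625]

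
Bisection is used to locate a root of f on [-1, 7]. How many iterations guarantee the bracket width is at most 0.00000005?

28

Width after n steps is 8/2^n. Need 2^n ≥ 8/0.00000005 = 160000000.
2^27 = 134217728 < 160000000 ≤ 2^28 = 268435456, so n = 28.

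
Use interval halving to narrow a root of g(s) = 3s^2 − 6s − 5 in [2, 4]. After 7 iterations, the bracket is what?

[2.625, 2.640625]

m = 3, g(m) = 4 (+); new bracket [2, 3]
m = 2.5, g(m) = -1.25 (−); new bracket [2.5, 3]
m = 2.75, g(m) = 1.1875 (+); new bracket [2.5, 2.75]
m = 2.625, g(m) = -0.0781 (−); new bracket [2.625, 2.75]
m = 2.6875, g(m) = 0.543 (+); new bracket [2.625, 2.6875]
m = 2.65625, g(m) = 0.2295 (+); new bracket [2.625, 2.65625]
m = 2.640625, g(m) = 0.075 (+); new bracket [2.625, 2.640625]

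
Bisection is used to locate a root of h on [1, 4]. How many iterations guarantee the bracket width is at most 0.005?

10

Width after n steps is 3/2^n. Need 2^n ≥ 3/0.005 = 600.
2^9 = 512 < 600 ≤ 2^10 = 1024, so n = 10.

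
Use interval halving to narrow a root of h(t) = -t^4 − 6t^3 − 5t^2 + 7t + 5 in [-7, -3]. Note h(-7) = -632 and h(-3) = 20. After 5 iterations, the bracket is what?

m = -5, h(m) = -30 (−); new bracket [-5, -3]
m = -4, h(m) = 25 (+); new bracket [-5, -4]
m = -4.5, h(m) = 8.9375 (+); new bracket [-5, -4.5]
m = -4.75, h(m) = -7.0977 (−); new bracket [-4.75, -4.5]
m = -4.625, h(m) = 1.7029 (+); new bracket [-4.75, -4.625]

[-4.75, -4.625]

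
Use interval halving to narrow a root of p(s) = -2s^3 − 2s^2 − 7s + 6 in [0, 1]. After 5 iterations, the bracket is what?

midpoint 0.5: p = 1.75 > 0 → [0.5, 1]
midpoint 0.75: p = -1.21875 < 0 → [0.5, 0.75]
midpoint 0.625: p = 0.355469 > 0 → [0.625, 0.75]
midpoint 0.6875: p = -0.4077 < 0 → [0.625, 0.6875]
midpoint 0.65625: p = -0.0203 < 0 → [0.625, 0.65625]

[0.625, 0.65625]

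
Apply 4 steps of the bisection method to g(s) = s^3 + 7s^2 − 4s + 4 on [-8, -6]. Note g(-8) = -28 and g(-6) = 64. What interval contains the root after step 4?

[-7.625, -7.5]

midpoint -7: g = 32 > 0 → [-8, -7]
midpoint -7.5: g = 5.875 > 0 → [-8, -7.5]
midpoint -7.75: g = -10.046875 < 0 → [-7.75, -7.5]
midpoint -7.625: g = -1.8379 < 0 → [-7.625, -7.5]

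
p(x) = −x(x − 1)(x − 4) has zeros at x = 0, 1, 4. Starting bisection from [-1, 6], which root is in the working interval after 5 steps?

m = 2.5, p(m) = 5.625 (+); new bracket [2.5, 6]
m = 4.25, p(m) = -3.453125 (−); new bracket [2.5, 4.25]
m = 3.375, p(m) = 5.009766 (+); new bracket [3.375, 4.25]
m = 3.8125, p(m) = 2.0105 (+); new bracket [3.8125, 4.25]
m = 4.03125, p(m) = -0.3819 (−); new bracket [3.8125, 4.03125]

4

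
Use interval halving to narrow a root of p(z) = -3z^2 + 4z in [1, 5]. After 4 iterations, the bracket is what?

m = 3, p(m) = -15 (−); new bracket [1, 3]
m = 2, p(m) = -4 (−); new bracket [1, 2]
m = 1.5, p(m) = -0.75 (−); new bracket [1, 1.5]
m = 1.25, p(m) = 0.3125 (+); new bracket [1.25, 1.5]

[1.25, 1.5]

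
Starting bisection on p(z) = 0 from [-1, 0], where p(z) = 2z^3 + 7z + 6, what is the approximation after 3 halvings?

-0.625

m = -0.5, p(m) = 2.25 (+); new bracket [-1, -0.5]
m = -0.75, p(m) = -0.09375 (−); new bracket [-0.75, -0.5]
m = -0.625, p(m) = 1.136719 (+); new bracket [-0.75, -0.625]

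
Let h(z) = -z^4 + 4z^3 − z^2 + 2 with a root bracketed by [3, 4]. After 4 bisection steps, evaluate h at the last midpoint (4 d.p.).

midpoint 3.5: h = 11.1875 > 0 → [3.5, 4]
midpoint 3.75: h = 1.121094 > 0 → [3.75, 4]
midpoint 3.875: h = -5.742432 < 0 → [3.75, 3.875]
midpoint 3.8125: h = -2.1448 < 0 → [3.75, 3.8125]

-2.1448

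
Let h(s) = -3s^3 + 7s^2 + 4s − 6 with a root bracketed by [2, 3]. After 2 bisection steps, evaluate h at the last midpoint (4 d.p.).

m = 2.5, h(m) = 0.875 (+); new bracket [2.5, 3]
m = 2.75, h(m) = -4.453125 (−); new bracket [2.5, 2.75]

-4.4531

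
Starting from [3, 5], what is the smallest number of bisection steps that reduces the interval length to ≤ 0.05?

Width after n steps is 2/2^n. Need 2^n ≥ 2/0.05 = 40.
2^5 = 32 < 40 ≤ 2^6 = 64, so n = 6.

6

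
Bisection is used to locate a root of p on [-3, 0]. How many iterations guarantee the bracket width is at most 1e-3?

Width after n steps is 3/2^n. Need 2^n ≥ 3/1e-3 = 3000.
2^11 = 2048 < 3000 ≤ 2^12 = 4096, so n = 12.

12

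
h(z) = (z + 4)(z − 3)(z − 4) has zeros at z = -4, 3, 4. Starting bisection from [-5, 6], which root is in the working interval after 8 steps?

h(0.5) = 39.375 > 0, so the root lies in [-5, 0.5]
h(-2.25) = 57.421875 > 0, so the root lies in [-5, -2.25]
h(-3.625) = 18.943359 > 0, so the root lies in [-5, -3.625]
h(-4.3125) = -18.9954 < 0, so the root lies in [-4.3125, -3.625]
h(-3.96875) = 1.7354 > 0, so the root lies in [-4.3125, -3.96875]
h(-4.140625) = -8.1744 < 0, so the root lies in [-4.140625, -3.96875]
h(-4.0546875) = -3.1075 < 0, so the root lies in [-4.0546875, -3.96875]
h(-4.01171875) = -0.6583 < 0, so the root lies in [-4.01171875, -3.96875]

-4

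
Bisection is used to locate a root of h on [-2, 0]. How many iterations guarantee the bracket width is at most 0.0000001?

25

Width after n steps is 2/2^n. Need 2^n ≥ 2/0.0000001 = 20000000.
2^24 = 16777216 < 20000000 ≤ 2^25 = 33554432, so n = 25.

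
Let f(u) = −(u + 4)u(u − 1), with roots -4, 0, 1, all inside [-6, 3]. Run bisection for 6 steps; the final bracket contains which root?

f(-1.5) = -9.375 < 0, so the root lies in [-6, -1.5]
f(-3.75) = -4.453125 < 0, so the root lies in [-6, -3.75]
f(-4.875) = 25.060547 > 0, so the root lies in [-4.875, -3.75]
f(-4.3125) = 7.1594 > 0, so the root lies in [-4.3125, -3.75]
f(-4.03125) = 0.6338 > 0, so the root lies in [-4.03125, -3.75]
f(-3.890625) = -2.0811 < 0, so the root lies in [-4.03125, -3.890625]

-4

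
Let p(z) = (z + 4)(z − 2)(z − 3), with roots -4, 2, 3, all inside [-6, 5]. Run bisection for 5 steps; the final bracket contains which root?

midpoint -0.5: p = 30.625 > 0 → [-6, -0.5]
midpoint -3.25: p = 24.609375 > 0 → [-6, -3.25]
midpoint -4.625: p = -31.572266 < 0 → [-4.625, -3.25]
midpoint -3.9375: p = 2.5745 > 0 → [-4.625, -3.9375]
midpoint -4.28125: p = -12.8631 < 0 → [-4.28125, -3.9375]

-4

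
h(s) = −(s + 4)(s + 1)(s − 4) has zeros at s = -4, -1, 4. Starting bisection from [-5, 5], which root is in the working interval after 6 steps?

4

h(0) = 16 > 0, so the root lies in [0, 5]
h(2.5) = 34.125 > 0, so the root lies in [2.5, 5]
h(3.75) = 9.203125 > 0, so the root lies in [3.75, 5]
h(4.375) = -16.8809 < 0, so the root lies in [3.75, 4.375]
h(4.0625) = -2.551 < 0, so the root lies in [3.75, 4.0625]
h(3.90625) = 3.6366 > 0, so the root lies in [3.90625, 4.0625]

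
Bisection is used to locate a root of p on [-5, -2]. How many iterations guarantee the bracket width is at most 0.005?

10

Width after n steps is 3/2^n. Need 2^n ≥ 3/0.005 = 600.
2^9 = 512 < 600 ≤ 2^10 = 1024, so n = 10.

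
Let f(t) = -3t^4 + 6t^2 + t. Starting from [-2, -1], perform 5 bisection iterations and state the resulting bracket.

t = -1.5 gives f = -3.1875, negative; keep [-1.5, -1]
t = -1.25 gives f = 0.800781, positive; keep [-1.5, -1.25]
t = -1.375 gives f = -0.754639, negative; keep [-1.375, -1.25]
t = -1.3125 gives f = 0.1208, positive; keep [-1.375, -1.3125]
t = -1.34375 gives f = -0.291, negative; keep [-1.34375, -1.3125]

[-1.34375, -1.3125]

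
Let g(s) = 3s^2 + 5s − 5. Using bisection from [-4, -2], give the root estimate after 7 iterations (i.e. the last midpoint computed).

m = -3, g(m) = 7 (+); new bracket [-3, -2]
m = -2.5, g(m) = 1.25 (+); new bracket [-2.5, -2]
m = -2.25, g(m) = -1.0625 (−); new bracket [-2.5, -2.25]
m = -2.375, g(m) = 0.0469 (+); new bracket [-2.375, -2.25]
m = -2.3125, g(m) = -0.5195 (−); new bracket [-2.375, -2.3125]
m = -2.34375, g(m) = -0.2393 (−); new bracket [-2.375, -2.34375]
m = -2.359375, g(m) = -0.0969 (−); new bracket [-2.375, -2.359375]

-2.359375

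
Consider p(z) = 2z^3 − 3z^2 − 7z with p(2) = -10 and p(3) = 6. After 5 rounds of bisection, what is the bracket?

[2.75, 2.78125]

z = 2.5 gives p = -5, negative; keep [2.5, 3]
z = 2.75 gives p = -0.34375, negative; keep [2.75, 3]
z = 2.875 gives p = 2.605469, positive; keep [2.75, 2.875]
z = 2.8125 gives p = 1.0767, positive; keep [2.75, 2.8125]
z = 2.78125 gives p = 0.3531, positive; keep [2.75, 2.78125]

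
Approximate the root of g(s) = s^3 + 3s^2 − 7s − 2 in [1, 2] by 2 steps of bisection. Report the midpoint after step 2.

s = 1.5 gives g = -2.375, negative; keep [1.5, 2]
s = 1.75 gives g = 0.296875, positive; keep [1.5, 1.75]

1.75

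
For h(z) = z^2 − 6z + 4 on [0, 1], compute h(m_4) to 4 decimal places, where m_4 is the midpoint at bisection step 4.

-0.2148

z = 0.5 gives h = 1.25, positive; keep [0.5, 1]
z = 0.75 gives h = 0.0625, positive; keep [0.75, 1]
z = 0.875 gives h = -0.484375, negative; keep [0.75, 0.875]
z = 0.8125 gives h = -0.2148, negative; keep [0.75, 0.8125]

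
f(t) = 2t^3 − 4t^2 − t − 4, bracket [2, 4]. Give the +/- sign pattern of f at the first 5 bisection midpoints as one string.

f(3) = 11 > 0, so the root lies in [2, 3]
f(2.5) = -0.25 < 0, so the root lies in [2.5, 3]
f(2.75) = 4.59375 > 0, so the root lies in [2.5, 2.75]
f(2.625) = 1.9883 > 0, so the root lies in [2.5, 2.625]
f(2.5625) = 0.8247 > 0, so the root lies in [2.5, 2.5625]

+-+++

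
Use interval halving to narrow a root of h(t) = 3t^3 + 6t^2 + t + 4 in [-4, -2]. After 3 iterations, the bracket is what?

[-2.25, -2]

h(-3) = -26 < 0, so the root lies in [-3, -2]
h(-2.5) = -7.875 < 0, so the root lies in [-2.5, -2]
h(-2.25) = -2.046875 < 0, so the root lies in [-2.25, -2]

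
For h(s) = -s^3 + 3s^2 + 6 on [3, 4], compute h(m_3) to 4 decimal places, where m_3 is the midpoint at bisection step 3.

1.7285

h(3.5) = -0.125 < 0, so the root lies in [3, 3.5]
h(3.25) = 3.359375 > 0, so the root lies in [3.25, 3.5]
h(3.375) = 1.728516 > 0, so the root lies in [3.375, 3.5]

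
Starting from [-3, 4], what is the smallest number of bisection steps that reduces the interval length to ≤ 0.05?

Width after n steps is 7/2^n. Need 2^n ≥ 7/0.05 = 140.
2^7 = 128 < 140 ≤ 2^8 = 256, so n = 8.

8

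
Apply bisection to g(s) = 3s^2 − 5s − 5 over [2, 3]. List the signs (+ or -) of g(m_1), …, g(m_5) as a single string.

g(2.5) = 1.25 > 0, so the root lies in [2, 2.5]
g(2.25) = -1.0625 < 0, so the root lies in [2.25, 2.5]
g(2.375) = 0.046875 > 0, so the root lies in [2.25, 2.375]
g(2.3125) = -0.5195 < 0, so the root lies in [2.3125, 2.375]
g(2.34375) = -0.2393 < 0, so the root lies in [2.34375, 2.375]

+-+--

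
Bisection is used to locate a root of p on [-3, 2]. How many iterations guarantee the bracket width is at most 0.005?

10

Width after n steps is 5/2^n. Need 2^n ≥ 5/0.005 = 1000.
2^9 = 512 < 1000 ≤ 2^10 = 1024, so n = 10.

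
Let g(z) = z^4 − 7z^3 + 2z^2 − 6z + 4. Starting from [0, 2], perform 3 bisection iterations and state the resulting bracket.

[0.5, 0.75]

midpoint 1: g = -6 < 0 → [0, 1]
midpoint 0.5: g = 0.6875 > 0 → [0.5, 1]
midpoint 0.75: g = -2.011719 < 0 → [0.5, 0.75]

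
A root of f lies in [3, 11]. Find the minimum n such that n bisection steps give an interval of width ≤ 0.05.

8

Width after n steps is 8/2^n. Need 2^n ≥ 8/0.05 = 160.
2^7 = 128 < 160 ≤ 2^8 = 256, so n = 8.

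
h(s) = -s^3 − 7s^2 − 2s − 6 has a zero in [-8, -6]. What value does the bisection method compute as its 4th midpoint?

-6.875

h(-7) = 8 > 0, so the root lies in [-7, -6]
h(-6.5) = -14.125 < 0, so the root lies in [-7, -6.5]
h(-6.75) = -3.890625 < 0, so the root lies in [-7, -6.75]
h(-6.875) = 1.8418 > 0, so the root lies in [-6.875, -6.75]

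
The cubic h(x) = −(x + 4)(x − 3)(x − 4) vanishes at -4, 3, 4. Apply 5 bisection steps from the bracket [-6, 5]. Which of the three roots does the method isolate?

m = -0.5, h(m) = -55.125 (−); new bracket [-6, -0.5]
m = -3.25, h(m) = -33.984375 (−); new bracket [-6, -3.25]
m = -4.625, h(m) = 41.103516 (+); new bracket [-4.625, -3.25]
m = -3.9375, h(m) = -3.4417 (−); new bracket [-4.625, -3.9375]
m = -4.28125, h(m) = 16.9588 (+); new bracket [-4.28125, -3.9375]

-4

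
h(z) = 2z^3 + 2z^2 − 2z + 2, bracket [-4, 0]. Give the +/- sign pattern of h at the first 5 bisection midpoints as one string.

-+++-

z = -2 gives h = -2, negative; keep [-2, 0]
z = -1 gives h = 4, positive; keep [-2, -1]
z = -1.5 gives h = 2.75, positive; keep [-2, -1.5]
z = -1.75 gives h = 0.9062, positive; keep [-2, -1.75]
z = -1.875 gives h = -0.4023, negative; keep [-1.875, -1.75]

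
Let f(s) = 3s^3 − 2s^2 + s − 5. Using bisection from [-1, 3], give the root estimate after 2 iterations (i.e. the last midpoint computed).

m = 1, f(m) = -3 (−); new bracket [1, 3]
m = 2, f(m) = 13 (+); new bracket [1, 2]

2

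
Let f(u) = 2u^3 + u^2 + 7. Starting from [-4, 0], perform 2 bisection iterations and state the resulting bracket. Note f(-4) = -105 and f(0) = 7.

[-2, -1]

m = -2, f(m) = -5 (−); new bracket [-2, 0]
m = -1, f(m) = 6 (+); new bracket [-2, -1]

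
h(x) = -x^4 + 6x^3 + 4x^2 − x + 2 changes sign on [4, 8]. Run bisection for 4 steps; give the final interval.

[6.5, 6.75]

x = 6 gives h = 140, positive; keep [6, 8]
x = 7 gives h = -152, negative; keep [6, 7]
x = 6.5 gives h = 27.1875, positive; keep [6.5, 7]
x = 6.75 gives h = -53.1602, negative; keep [6.5, 6.75]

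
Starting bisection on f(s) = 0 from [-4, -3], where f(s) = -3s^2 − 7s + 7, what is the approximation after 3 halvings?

s = -3.5 gives f = -5.25, negative; keep [-3.5, -3]
s = -3.25 gives f = -1.9375, negative; keep [-3.25, -3]
s = -3.125 gives f = -0.421875, negative; keep [-3.125, -3]

-3.125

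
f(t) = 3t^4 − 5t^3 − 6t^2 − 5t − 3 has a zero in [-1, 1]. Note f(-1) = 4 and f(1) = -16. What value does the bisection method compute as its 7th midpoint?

-0.703125

t = 0 gives f = -3, negative; keep [-1, 0]
t = -0.5 gives f = -1.1875, negative; keep [-1, -0.5]
t = -0.75 gives f = 0.433594, positive; keep [-0.75, -0.5]
t = -0.625 gives f = -0.5403, negative; keep [-0.75, -0.625]
t = -0.6875 gives f = -0.1035, negative; keep [-0.75, -0.6875]
t = -0.71875 gives f = 0.1513, positive; keep [-0.71875, -0.6875]
t = -0.703125 gives f = 0.0206, positive; keep [-0.703125, -0.6875]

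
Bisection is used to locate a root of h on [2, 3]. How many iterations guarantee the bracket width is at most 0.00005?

15

Width after n steps is 1/2^n. Need 2^n ≥ 1/0.00005 = 20000.
2^14 = 16384 < 20000 ≤ 2^15 = 32768, so n = 15.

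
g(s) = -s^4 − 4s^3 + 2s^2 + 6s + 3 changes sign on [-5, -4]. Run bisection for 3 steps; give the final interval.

m = -4.5, g(m) = -29.0625 (−); new bracket [-4.5, -4]
m = -4.25, g(m) = -5.566406 (−); new bracket [-4.25, -4]
m = -4.125, g(m) = 3.507568 (+); new bracket [-4.25, -4.125]

[-4.25, -4.125]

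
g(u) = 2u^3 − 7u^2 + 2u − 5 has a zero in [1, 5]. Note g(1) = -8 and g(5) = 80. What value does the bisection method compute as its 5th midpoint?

m = 3, g(m) = -8 (−); new bracket [3, 5]
m = 4, g(m) = 19 (+); new bracket [3, 4]
m = 3.5, g(m) = 2 (+); new bracket [3, 3.5]
m = 3.25, g(m) = -3.7812 (−); new bracket [3.25, 3.5]
m = 3.375, g(m) = -1.0977 (−); new bracket [3.375, 3.5]

3.375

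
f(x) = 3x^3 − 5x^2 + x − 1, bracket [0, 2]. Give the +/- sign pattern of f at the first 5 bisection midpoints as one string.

f(1) = -2 < 0, so the root lies in [1, 2]
f(1.5) = -0.625 < 0, so the root lies in [1.5, 2]
f(1.75) = 1.515625 > 0, so the root lies in [1.5, 1.75]
f(1.625) = 0.2949 > 0, so the root lies in [1.5, 1.625]
f(1.5625) = -0.2004 < 0, so the root lies in [1.5625, 1.625]

--++-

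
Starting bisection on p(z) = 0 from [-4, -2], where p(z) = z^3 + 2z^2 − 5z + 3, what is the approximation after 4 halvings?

-3.625

p(-3) = 9 > 0, so the root lies in [-4, -3]
p(-3.5) = 2.125 > 0, so the root lies in [-4, -3.5]
p(-3.75) = -2.859375 < 0, so the root lies in [-3.75, -3.5]
p(-3.625) = -0.2285 < 0, so the root lies in [-3.625, -3.5]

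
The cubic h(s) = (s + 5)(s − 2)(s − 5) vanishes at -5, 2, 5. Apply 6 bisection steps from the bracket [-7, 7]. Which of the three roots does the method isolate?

m = 0, h(m) = 50 (+); new bracket [-7, 0]
m = -3.5, h(m) = 70.125 (+); new bracket [-7, -3.5]
m = -5.25, h(m) = -18.578125 (−); new bracket [-5.25, -3.5]
m = -4.375, h(m) = 37.3535 (+); new bracket [-5.25, -4.375]
m = -4.8125, h(m) = 12.5339 (+); new bracket [-5.25, -4.8125]
m = -5.03125, h(m) = -2.2041 (−); new bracket [-5.03125, -4.8125]

-5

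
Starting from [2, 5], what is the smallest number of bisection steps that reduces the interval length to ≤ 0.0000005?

23

Width after n steps is 3/2^n. Need 2^n ≥ 3/0.0000005 = 6000000.
2^22 = 4194304 < 6000000 ≤ 2^23 = 8388608, so n = 23.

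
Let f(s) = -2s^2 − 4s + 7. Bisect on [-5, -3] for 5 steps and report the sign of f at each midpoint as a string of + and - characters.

f(-4) = -9 < 0, so the root lies in [-4, -3]
f(-3.5) = -3.5 < 0, so the root lies in [-3.5, -3]
f(-3.25) = -1.125 < 0, so the root lies in [-3.25, -3]
f(-3.125) = -0.0312 < 0, so the root lies in [-3.125, -3]
f(-3.0625) = 0.4922 > 0, so the root lies in [-3.125, -3.0625]

----+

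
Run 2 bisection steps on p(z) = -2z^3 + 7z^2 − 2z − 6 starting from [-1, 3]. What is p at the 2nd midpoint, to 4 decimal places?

-6.0000

midpoint 1: p = -3 < 0 → [-1, 1]
midpoint 0: p = -6 < 0 → [-1, 0]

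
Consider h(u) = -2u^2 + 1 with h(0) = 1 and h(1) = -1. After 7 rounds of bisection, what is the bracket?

u = 0.5 gives h = 0.5, positive; keep [0.5, 1]
u = 0.75 gives h = -0.125, negative; keep [0.5, 0.75]
u = 0.625 gives h = 0.21875, positive; keep [0.625, 0.75]
u = 0.6875 gives h = 0.0547, positive; keep [0.6875, 0.75]
u = 0.71875 gives h = -0.0332, negative; keep [0.6875, 0.71875]
u = 0.703125 gives h = 0.0112, positive; keep [0.703125, 0.71875]
u = 0.7109375 gives h = -0.0109, negative; keep [0.703125, 0.7109375]

[0.703125, 0.7109375]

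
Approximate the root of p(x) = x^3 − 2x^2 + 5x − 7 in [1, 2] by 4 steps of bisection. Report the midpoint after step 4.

1.5625

p(1.5) = -0.625 < 0, so the root lies in [1.5, 2]
p(1.75) = 0.984375 > 0, so the root lies in [1.5, 1.75]
p(1.625) = 0.134766 > 0, so the root lies in [1.5, 1.625]
p(1.5625) = -0.2556 < 0, so the root lies in [1.5625, 1.625]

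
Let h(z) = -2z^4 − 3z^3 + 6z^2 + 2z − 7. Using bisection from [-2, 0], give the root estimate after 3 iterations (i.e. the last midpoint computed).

m = -1, h(m) = -2 (−); new bracket [-2, -1]
m = -1.5, h(m) = 3.5 (+); new bracket [-1.5, -1]
m = -1.25, h(m) = 0.851562 (+); new bracket [-1.25, -1]

-1.25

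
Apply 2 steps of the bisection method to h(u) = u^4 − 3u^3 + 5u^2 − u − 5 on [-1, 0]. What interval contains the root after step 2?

[-0.75, -0.5]

m = -0.5, h(m) = -2.8125 (−); new bracket [-1, -0.5]
m = -0.75, h(m) = 0.144531 (+); new bracket [-0.75, -0.5]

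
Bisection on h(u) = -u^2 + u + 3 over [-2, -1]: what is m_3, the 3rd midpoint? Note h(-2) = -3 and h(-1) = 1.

-1.375

midpoint -1.5: h = -0.75 < 0 → [-1.5, -1]
midpoint -1.25: h = 0.1875 > 0 → [-1.5, -1.25]
midpoint -1.375: h = -0.265625 < 0 → [-1.375, -1.25]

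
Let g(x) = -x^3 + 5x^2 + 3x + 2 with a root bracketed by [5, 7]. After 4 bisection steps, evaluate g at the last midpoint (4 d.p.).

midpoint 6: g = -16 < 0 → [5, 6]
midpoint 5.5: g = 3.375 > 0 → [5.5, 6]
midpoint 5.75: g = -5.546875 < 0 → [5.5, 5.75]
midpoint 5.625: g = -0.9004 < 0 → [5.5, 5.625]

-0.9004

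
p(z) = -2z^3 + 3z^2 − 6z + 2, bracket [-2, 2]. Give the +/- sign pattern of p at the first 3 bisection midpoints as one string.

+--

p(0) = 2 > 0, so the root lies in [0, 2]
p(1) = -3 < 0, so the root lies in [0, 1]
p(0.5) = -0.5 < 0, so the root lies in [0, 0.5]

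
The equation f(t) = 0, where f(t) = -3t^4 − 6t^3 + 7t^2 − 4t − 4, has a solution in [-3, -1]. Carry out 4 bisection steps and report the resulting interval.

[-3, -2.875]

m = -2, f(m) = 32 (+); new bracket [-3, -2]
m = -2.5, f(m) = 26.3125 (+); new bracket [-3, -2.5]
m = -2.75, f(m) = 13.144531 (+); new bracket [-3, -2.75]
m = -2.875, f(m) = 2.9797 (+); new bracket [-3, -2.875]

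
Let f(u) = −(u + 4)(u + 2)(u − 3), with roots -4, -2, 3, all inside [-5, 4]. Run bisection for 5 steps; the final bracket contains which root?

3

m = -0.5, f(m) = 18.375 (+); new bracket [-0.5, 4]
m = 1.75, f(m) = 26.953125 (+); new bracket [1.75, 4]
m = 2.875, f(m) = 4.189453 (+); new bracket [2.875, 4]
m = 3.4375, f(m) = -17.6931 (−); new bracket [2.875, 3.4375]
m = 3.15625, f(m) = -5.7655 (−); new bracket [2.875, 3.15625]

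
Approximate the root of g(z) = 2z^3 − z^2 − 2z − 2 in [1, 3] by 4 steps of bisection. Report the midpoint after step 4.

1.625

m = 2, g(m) = 6 (+); new bracket [1, 2]
m = 1.5, g(m) = -0.5 (−); new bracket [1.5, 2]
m = 1.75, g(m) = 2.15625 (+); new bracket [1.5, 1.75]
m = 1.625, g(m) = 0.6914 (+); new bracket [1.5, 1.625]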